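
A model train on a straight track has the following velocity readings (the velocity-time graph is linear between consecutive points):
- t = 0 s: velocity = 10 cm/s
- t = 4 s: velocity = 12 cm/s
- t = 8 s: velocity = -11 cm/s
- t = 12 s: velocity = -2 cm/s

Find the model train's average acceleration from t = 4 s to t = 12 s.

-1.75 cm/s²

Average acceleration = Δv/Δt = (-2 − 12)/(12 − 4) = -1.75 cm/s².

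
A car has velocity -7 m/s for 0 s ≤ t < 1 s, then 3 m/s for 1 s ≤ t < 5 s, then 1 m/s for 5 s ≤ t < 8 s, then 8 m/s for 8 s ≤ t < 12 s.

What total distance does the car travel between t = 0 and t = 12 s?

Distance (not displacement) is the total path length: add the absolute areas under v-t.
0–1 s: |-7| × 1 = 7 m
1–5 s: |3| × 4 = 12 m
5–8 s: |1| × 3 = 3 m
8–12 s: |8| × 4 = 32 m
Total distance = 54 m

54 m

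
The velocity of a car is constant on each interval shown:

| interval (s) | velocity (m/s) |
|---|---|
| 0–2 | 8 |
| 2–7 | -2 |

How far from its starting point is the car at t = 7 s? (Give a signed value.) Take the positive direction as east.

Displacement is the signed area under the v-t curve.
0–2 s: 8 × 2 = 16 m
2–7 s: -2 × 5 = -10 m
Net displacement = 6 m

6 m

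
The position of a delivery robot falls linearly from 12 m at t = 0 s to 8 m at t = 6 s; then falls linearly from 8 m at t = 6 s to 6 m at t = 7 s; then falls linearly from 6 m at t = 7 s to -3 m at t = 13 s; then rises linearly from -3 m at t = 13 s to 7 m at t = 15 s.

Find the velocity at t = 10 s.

-1.5 m/s

Velocity is the slope of the x-t graph on 7–13 s: (-3 − 6)/(13 − 7) = -1.5 m/s.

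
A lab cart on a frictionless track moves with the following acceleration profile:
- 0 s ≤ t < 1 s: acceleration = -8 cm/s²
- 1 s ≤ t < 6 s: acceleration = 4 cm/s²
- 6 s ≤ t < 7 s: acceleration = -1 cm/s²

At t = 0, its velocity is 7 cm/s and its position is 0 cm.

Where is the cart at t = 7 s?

66.5 cm

On each constant-a segment, Δv = aΔt and Δx = v₀Δt + ½aΔt²; chain segment to segment.
0–1 s: v starts 7 cm/s; Δx = 7·1 + ½·-8·1² = 3 cm; v ends -1 cm/s.
1–6 s: v starts -1 cm/s; Δx = -1·5 + ½·4·5² = 45 cm; v ends 19 cm/s.
6–7 s: v starts 19 cm/s; Δx = 19·1 + ½·-1·1² = 18.5 cm; v ends 18 cm/s.
x(7) = 0 + Σ Δx = 66.5 cm.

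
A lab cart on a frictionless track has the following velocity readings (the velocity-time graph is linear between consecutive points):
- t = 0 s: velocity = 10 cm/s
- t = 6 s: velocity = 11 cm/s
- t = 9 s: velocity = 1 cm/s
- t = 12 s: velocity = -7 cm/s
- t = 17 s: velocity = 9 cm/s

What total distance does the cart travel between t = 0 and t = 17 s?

110.6875 cm

Total distance travelled is ∫|v| dt — sum the magnitudes of each area piece.
0–6 s: |½(10 + 11)(6)| = 63 cm
6–9 s: |½(11 + 1)(3)| = 18 cm
9–12 s: v = 0 at t = 9.375 s; triangle areas 0.1875 + 9.1875 = 9.375 cm
12–17 s: v = 0 at t = 14.1875 s; triangle areas 7.65625 + 12.65625 = 20.3125 cm
Total distance = 110.6875 cm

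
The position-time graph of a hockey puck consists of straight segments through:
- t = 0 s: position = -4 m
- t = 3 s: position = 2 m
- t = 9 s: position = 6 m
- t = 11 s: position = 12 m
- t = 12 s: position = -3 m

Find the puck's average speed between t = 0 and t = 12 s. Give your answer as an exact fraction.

Average speed = (total path length)/(elapsed time); on a piecewise-linear x-t graph the path length is Σ|Δx|.
0–3 s: |Δx| = |2 − -4| = 6 m
3–9 s: |Δx| = |6 − 2| = 4 m
9–11 s: |Δx| = |12 − 6| = 6 m
11–12 s: |Δx| = |-3 − 12| = 15 m
Total path = 31 m; average speed = 31/12 = 31/12 m/s.

31/12 m/s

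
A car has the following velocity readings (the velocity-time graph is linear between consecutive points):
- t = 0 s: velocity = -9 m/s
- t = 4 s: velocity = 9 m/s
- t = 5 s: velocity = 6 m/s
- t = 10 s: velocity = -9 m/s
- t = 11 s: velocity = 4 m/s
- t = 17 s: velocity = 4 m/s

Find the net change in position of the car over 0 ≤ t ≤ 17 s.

Net displacement equals the area under the velocity-time graph (areas below the axis count negative).
0–4 s: ½(-9 + 9)(4) = 0 m
4–5 s: ½(9 + 6)(1) = 7.5 m
5–10 s: ½(6 + -9)(5) = -7.5 m
10–11 s: ½(-9 + 4)(1) = -2.5 m
11–17 s: 4 × 6 = 24 m
Net displacement = 21.5 m

21.5 m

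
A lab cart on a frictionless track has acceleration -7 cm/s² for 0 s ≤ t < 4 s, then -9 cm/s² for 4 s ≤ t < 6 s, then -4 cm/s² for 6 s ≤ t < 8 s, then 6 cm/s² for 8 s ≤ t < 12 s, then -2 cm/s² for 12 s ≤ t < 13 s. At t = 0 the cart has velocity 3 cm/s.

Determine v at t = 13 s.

-29 cm/s

Δv equals the area under the a-t graph; then v = v₀ + Δv.
0–4 s: -7 × 4 = -28 cm/s
4–6 s: -9 × 2 = -18 cm/s
6–8 s: -4 × 2 = -8 cm/s
8–12 s: 6 × 4 = 24 cm/s
12–13 s: -2 × 1 = -2 cm/s
Δv = -32 cm/s, so v(13) = 3 + (-32) = -29 cm/s.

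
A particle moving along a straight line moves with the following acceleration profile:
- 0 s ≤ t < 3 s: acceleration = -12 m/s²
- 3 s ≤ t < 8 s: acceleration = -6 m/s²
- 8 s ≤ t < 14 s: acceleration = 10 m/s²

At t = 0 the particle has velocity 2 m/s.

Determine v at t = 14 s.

-4 m/s

Δv equals the area under the a-t graph; then v = v₀ + Δv.
0–3 s: -12 × 3 = -36 m/s
3–8 s: -6 × 5 = -30 m/s
8–14 s: 10 × 6 = 60 m/s
Δv = -6 m/s, so v(14) = 2 + (-6) = -4 m/s.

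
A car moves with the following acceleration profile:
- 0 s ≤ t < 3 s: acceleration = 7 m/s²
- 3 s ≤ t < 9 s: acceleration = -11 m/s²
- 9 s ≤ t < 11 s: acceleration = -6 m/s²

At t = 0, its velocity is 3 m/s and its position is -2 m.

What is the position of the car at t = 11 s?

-111.5 m

On each constant-a segment, Δv = aΔt and Δx = v₀Δt + ½aΔt²; chain segment to segment.
0–3 s: v starts 3 m/s; Δx = 3·3 + ½·7·3² = 40.5 m; v ends 24 m/s.
3–9 s: v starts 24 m/s; Δx = 24·6 + ½·-11·6² = -54 m; v ends -42 m/s.
9–11 s: v starts -42 m/s; Δx = -42·2 + ½·-6·2² = -96 m; v ends -54 m/s.
x(11) = -2 + Σ Δx = -111.5 m.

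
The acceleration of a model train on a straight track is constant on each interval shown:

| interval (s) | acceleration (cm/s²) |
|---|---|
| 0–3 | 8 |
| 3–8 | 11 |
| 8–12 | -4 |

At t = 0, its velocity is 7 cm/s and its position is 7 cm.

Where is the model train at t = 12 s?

668.5 cm

On each constant-a segment, Δv = aΔt and Δx = v₀Δt + ½aΔt²; chain segment to segment.
0–3 s: v starts 7 cm/s; Δx = 7·3 + ½·8·3² = 57 cm; v ends 31 cm/s.
3–8 s: v starts 31 cm/s; Δx = 31·5 + ½·11·5² = 292.5 cm; v ends 86 cm/s.
8–12 s: v starts 86 cm/s; Δx = 86·4 + ½·-4·4² = 312 cm; v ends 70 cm/s.
x(12) = 7 + Σ Δx = 668.5 cm.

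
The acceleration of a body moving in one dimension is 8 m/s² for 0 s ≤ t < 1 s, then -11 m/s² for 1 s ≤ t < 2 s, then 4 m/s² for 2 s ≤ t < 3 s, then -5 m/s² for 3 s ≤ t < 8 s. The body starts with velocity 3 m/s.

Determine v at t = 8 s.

-21 m/s

Δv equals the area under the a-t graph; then v = v₀ + Δv.
0–1 s: 8 × 1 = 8 m/s
1–2 s: -11 × 1 = -11 m/s
2–3 s: 4 × 1 = 4 m/s
3–8 s: -5 × 5 = -25 m/s
Δv = -24 m/s, so v(8) = 3 + (-24) = -21 m/s.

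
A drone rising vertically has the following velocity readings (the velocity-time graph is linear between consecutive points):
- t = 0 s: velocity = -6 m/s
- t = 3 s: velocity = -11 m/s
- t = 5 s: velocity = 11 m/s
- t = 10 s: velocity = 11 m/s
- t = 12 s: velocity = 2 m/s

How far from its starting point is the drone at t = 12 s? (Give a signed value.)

Displacement is the signed area under the v-t curve.
0–3 s: ½(-6 + -11)(3) = -25.5 m
3–5 s: ½(-11 + 11)(2) = 0 m
5–10 s: 11 × 5 = 55 m
10–12 s: ½(11 + 2)(2) = 13 m
Net displacement = 42.5 m

42.5 m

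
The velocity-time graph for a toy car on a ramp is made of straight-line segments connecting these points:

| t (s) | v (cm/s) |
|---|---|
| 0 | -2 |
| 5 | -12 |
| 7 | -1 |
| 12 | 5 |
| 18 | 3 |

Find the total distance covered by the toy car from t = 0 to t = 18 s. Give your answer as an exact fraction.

497/6 cm

Total distance travelled is ∫|v| dt — sum the magnitudes of each area piece.
0–5 s: |½(-2 + -12)(5)| = 35 cm
5–7 s: |½(-12 + -1)(2)| = 13 cm
7–12 s: v = 0 at t = 47/6 s; triangle areas 5/12 + 125/12 = 65/6 cm
12–18 s: |½(5 + 3)(6)| = 24 cm
Total distance = 497/6 cm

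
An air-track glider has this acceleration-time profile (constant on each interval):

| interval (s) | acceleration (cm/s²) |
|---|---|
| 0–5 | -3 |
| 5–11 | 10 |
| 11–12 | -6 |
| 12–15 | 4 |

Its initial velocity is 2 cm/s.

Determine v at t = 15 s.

53 cm/s

Δv equals the area under the a-t graph; then v = v₀ + Δv.
0–5 s: -3 × 5 = -15 cm/s
5–11 s: 10 × 6 = 60 cm/s
11–12 s: -6 × 1 = -6 cm/s
12–15 s: 4 × 3 = 12 cm/s
Δv = 51 cm/s, so v(15) = 2 + (51) = 53 cm/s.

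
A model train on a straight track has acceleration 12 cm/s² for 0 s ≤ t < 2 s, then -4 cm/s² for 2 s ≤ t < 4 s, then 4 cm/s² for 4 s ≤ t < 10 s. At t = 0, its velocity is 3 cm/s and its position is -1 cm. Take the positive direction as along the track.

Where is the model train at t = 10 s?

261 cm

On each constant-a segment, Δv = aΔt and Δx = v₀Δt + ½aΔt²; chain segment to segment.
0–2 s: v starts 3 cm/s; Δx = 3·2 + ½·12·2² = 30 cm; v ends 27 cm/s.
2–4 s: v starts 27 cm/s; Δx = 27·2 + ½·-4·2² = 46 cm; v ends 19 cm/s.
4–10 s: v starts 19 cm/s; Δx = 19·6 + ½·4·6² = 186 cm; v ends 43 cm/s.
x(10) = -1 + Σ Δx = 261 cm.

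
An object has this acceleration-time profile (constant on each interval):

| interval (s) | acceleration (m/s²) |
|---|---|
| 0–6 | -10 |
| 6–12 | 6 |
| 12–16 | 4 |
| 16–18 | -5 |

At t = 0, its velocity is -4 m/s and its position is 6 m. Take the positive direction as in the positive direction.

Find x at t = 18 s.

On each constant-a segment, Δv = aΔt and Δx = v₀Δt + ½aΔt²; chain segment to segment.
0–6 s: v starts -4 m/s; Δx = -4·6 + ½·-10·6² = -204 m; v ends -64 m/s.
6–12 s: v starts -64 m/s; Δx = -64·6 + ½·6·6² = -276 m; v ends -28 m/s.
12–16 s: v starts -28 m/s; Δx = -28·4 + ½·4·4² = -80 m; v ends -12 m/s.
16–18 s: v starts -12 m/s; Δx = -12·2 + ½·-5·2² = -34 m; v ends -22 m/s.
x(18) = 6 + Σ Δx = -588 m.

-588 m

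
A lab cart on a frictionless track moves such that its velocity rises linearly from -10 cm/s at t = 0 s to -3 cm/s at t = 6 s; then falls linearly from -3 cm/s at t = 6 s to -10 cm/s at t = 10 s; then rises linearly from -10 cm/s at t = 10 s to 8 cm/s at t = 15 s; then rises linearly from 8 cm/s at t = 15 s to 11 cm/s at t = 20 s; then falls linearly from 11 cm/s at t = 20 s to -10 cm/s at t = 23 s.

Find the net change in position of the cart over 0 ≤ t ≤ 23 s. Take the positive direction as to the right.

Net displacement equals the area under the velocity-time graph (areas below the axis count negative).
0–6 s: ½(-10 + -3)(6) = -39 cm
6–10 s: ½(-3 + -10)(4) = -26 cm
10–15 s: ½(-10 + 8)(5) = -5 cm
15–20 s: ½(8 + 11)(5) = 47.5 cm
20–23 s: ½(11 + -10)(3) = 1.5 cm
Net displacement = -21 cm

-21 cm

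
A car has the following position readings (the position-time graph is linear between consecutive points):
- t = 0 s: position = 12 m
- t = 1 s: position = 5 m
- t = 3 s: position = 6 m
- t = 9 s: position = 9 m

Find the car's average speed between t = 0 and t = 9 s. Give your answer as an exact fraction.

Average speed = (total path length)/(elapsed time); on a piecewise-linear x-t graph the path length is Σ|Δx|.
0–1 s: |Δx| = |5 − 12| = 7 m
1–3 s: |Δx| = |6 − 5| = 1 m
3–9 s: |Δx| = |9 − 6| = 3 m
Total path = 11 m; average speed = 11/9 = 11/9 m/s.

11/9 m/s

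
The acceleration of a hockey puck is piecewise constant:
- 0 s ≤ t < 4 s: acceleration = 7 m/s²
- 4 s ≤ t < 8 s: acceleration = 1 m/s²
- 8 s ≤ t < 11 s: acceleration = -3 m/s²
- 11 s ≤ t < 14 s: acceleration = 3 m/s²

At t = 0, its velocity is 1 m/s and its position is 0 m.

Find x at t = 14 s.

On each constant-a segment, Δv = aΔt and Δx = v₀Δt + ½aΔt²; chain segment to segment.
0–4 s: v starts 1 m/s; Δx = 1·4 + ½·7·4² = 60 m; v ends 29 m/s.
4–8 s: v starts 29 m/s; Δx = 29·4 + ½·1·4² = 124 m; v ends 33 m/s.
8–11 s: v starts 33 m/s; Δx = 33·3 + ½·-3·3² = 85.5 m; v ends 24 m/s.
11–14 s: v starts 24 m/s; Δx = 24·3 + ½·3·3² = 85.5 m; v ends 33 m/s.
x(14) = 0 + Σ Δx = 355 m.

355 m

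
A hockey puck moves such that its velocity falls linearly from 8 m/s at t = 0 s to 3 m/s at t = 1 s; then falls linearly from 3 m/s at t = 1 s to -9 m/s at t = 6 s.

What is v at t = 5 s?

On 1–6 s the graph is linear from 3 to -9 m/s: v(5) = 3 + (-9 − 3)·(5 − 1)/(6 − 1) = -6.6 m/s.

-6.6 m/s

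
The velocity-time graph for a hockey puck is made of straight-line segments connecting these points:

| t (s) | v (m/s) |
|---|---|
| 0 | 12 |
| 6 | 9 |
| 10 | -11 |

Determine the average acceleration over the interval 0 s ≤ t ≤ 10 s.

-2.3 m/s²

Average acceleration = Δv/Δt = (-11 − 12)/(10 − 0) = -2.3 m/s².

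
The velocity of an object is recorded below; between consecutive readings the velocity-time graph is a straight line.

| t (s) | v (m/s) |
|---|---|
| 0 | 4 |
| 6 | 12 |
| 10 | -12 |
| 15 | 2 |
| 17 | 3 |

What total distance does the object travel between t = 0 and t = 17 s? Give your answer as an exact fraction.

724/7 m

Distance (not displacement) is the total path length: add the absolute areas under v-t.
0–6 s: |½(4 + 12)(6)| = 48 m
6–10 s: v = 0 at t = 8 s; triangle areas 12 + 12 = 24 m
10–15 s: v = 0 at t = 100/7 s; triangle areas 180/7 + 5/7 = 185/7 m
15–17 s: |½(2 + 3)(2)| = 5 m
Total distance = 724/7 m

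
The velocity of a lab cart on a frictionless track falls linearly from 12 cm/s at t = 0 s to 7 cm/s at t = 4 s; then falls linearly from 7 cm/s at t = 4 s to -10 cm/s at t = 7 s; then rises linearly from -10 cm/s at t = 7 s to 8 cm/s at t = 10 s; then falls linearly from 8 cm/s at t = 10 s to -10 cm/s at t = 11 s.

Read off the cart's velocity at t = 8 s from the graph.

On 7–10 s the graph is linear from -10 to 8 cm/s: v(8) = -10 + (8 − -10)·(8 − 7)/(10 − 7) = -4 cm/s.

-4 cm/s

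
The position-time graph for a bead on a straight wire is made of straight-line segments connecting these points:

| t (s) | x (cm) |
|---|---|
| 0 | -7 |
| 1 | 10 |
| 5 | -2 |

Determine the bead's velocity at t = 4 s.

-3 cm/s

Velocity is the slope of the x-t graph on 1–5 s: (-2 − 10)/(5 − 1) = -3 cm/s.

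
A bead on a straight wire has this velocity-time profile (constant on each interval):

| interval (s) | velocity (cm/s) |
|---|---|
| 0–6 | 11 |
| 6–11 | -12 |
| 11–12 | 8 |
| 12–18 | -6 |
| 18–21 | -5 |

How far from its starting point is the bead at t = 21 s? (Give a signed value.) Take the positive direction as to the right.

-37 cm

Displacement is the signed area under the v-t curve.
0–6 s: 11 × 6 = 66 cm
6–11 s: -12 × 5 = -60 cm
11–12 s: 8 × 1 = 8 cm
12–18 s: -6 × 6 = -36 cm
18–21 s: -5 × 3 = -15 cm
Net displacement = -37 cm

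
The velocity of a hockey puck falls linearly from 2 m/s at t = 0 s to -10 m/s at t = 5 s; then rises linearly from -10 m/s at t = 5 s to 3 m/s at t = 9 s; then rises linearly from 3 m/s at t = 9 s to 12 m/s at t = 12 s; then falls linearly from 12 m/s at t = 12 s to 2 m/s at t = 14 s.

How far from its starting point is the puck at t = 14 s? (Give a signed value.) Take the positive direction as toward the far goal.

Net displacement equals the area under the velocity-time graph (areas below the axis count negative).
0–5 s: ½(2 + -10)(5) = -20 m
5–9 s: ½(-10 + 3)(4) = -14 m
9–12 s: ½(3 + 12)(3) = 22.5 m
12–14 s: ½(12 + 2)(2) = 14 m
Net displacement = 2.5 m

2.5 m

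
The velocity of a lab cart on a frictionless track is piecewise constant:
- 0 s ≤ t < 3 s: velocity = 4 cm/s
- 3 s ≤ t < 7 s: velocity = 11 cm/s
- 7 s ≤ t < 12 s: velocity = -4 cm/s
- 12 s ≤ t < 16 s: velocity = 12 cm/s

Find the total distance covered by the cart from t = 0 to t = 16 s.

Total distance travelled is ∫|v| dt — sum the magnitudes of each area piece.
0–3 s: |4| × 3 = 12 cm
3–7 s: |11| × 4 = 44 cm
7–12 s: |-4| × 5 = 20 cm
12–16 s: |12| × 4 = 48 cm
Total distance = 124 cm

124 cm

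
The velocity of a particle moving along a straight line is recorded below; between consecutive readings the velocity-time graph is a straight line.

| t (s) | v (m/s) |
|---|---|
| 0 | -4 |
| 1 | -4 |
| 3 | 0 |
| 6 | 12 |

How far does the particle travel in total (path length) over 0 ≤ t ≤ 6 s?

26 m

Distance (not displacement) is the total path length: add the absolute areas under v-t.
0–1 s: |-4| × 1 = 4 m
1–3 s: |½(-4 + 0)(2)| = 4 m
3–6 s: |½(0 + 12)(3)| = 18 m
Total distance = 26 m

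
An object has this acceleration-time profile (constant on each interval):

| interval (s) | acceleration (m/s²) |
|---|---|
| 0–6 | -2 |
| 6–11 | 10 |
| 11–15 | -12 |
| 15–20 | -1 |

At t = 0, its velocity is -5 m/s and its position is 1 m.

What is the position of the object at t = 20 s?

-76.5 m

On each constant-a segment, Δv = aΔt and Δx = v₀Δt + ½aΔt²; chain segment to segment.
0–6 s: v starts -5 m/s; Δx = -5·6 + ½·-2·6² = -66 m; v ends -17 m/s.
6–11 s: v starts -17 m/s; Δx = -17·5 + ½·10·5² = 40 m; v ends 33 m/s.
11–15 s: v starts 33 m/s; Δx = 33·4 + ½·-12·4² = 36 m; v ends -15 m/s.
15–20 s: v starts -15 m/s; Δx = -15·5 + ½·-1·5² = -87.5 m; v ends -20 m/s.
x(20) = 1 + Σ Δx = -76.5 m.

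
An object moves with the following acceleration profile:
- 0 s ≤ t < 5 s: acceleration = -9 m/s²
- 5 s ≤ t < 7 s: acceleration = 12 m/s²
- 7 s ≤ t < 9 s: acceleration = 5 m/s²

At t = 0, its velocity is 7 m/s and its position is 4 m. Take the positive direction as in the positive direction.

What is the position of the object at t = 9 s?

On each constant-a segment, Δv = aΔt and Δx = v₀Δt + ½aΔt²; chain segment to segment.
0–5 s: v starts 7 m/s; Δx = 7·5 + ½·-9·5² = -77.5 m; v ends -38 m/s.
5–7 s: v starts -38 m/s; Δx = -38·2 + ½·12·2² = -52 m; v ends -14 m/s.
7–9 s: v starts -14 m/s; Δx = -14·2 + ½·5·2² = -18 m; v ends -4 m/s.
x(9) = 4 + Σ Δx = -143.5 m.

-143.5 m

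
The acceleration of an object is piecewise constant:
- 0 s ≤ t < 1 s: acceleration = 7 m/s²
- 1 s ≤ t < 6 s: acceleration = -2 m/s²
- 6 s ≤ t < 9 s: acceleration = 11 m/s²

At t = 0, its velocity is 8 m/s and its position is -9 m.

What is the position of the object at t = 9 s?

117 m

On each constant-a segment, Δv = aΔt and Δx = v₀Δt + ½aΔt²; chain segment to segment.
0–1 s: v starts 8 m/s; Δx = 8·1 + ½·7·1² = 11.5 m; v ends 15 m/s.
1–6 s: v starts 15 m/s; Δx = 15·5 + ½·-2·5² = 50 m; v ends 5 m/s.
6–9 s: v starts 5 m/s; Δx = 5·3 + ½·11·3² = 64.5 m; v ends 38 m/s.
x(9) = -9 + Σ Δx = 117 m.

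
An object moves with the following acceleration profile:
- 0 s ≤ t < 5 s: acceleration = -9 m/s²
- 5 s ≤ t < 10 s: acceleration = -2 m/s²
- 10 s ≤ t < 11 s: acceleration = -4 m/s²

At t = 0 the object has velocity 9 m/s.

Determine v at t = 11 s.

Δv equals the area under the a-t graph; then v = v₀ + Δv.
0–5 s: -9 × 5 = -45 m/s
5–10 s: -2 × 5 = -10 m/s
10–11 s: -4 × 1 = -4 m/s
Δv = -59 m/s, so v(11) = 9 + (-59) = -50 m/s.

-50 m/s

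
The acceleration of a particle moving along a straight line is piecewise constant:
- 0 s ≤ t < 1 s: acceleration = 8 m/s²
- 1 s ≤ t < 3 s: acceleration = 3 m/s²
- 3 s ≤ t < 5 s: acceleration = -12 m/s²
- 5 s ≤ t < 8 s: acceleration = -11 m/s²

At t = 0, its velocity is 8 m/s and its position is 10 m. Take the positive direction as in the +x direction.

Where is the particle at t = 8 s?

On each constant-a segment, Δv = aΔt and Δx = v₀Δt + ½aΔt²; chain segment to segment.
0–1 s: v starts 8 m/s; Δx = 8·1 + ½·8·1² = 12 m; v ends 16 m/s.
1–3 s: v starts 16 m/s; Δx = 16·2 + ½·3·2² = 38 m; v ends 22 m/s.
3–5 s: v starts 22 m/s; Δx = 22·2 + ½·-12·2² = 20 m; v ends -2 m/s.
5–8 s: v starts -2 m/s; Δx = -2·3 + ½·-11·3² = -55.5 m; v ends -35 m/s.
x(8) = 10 + Σ Δx = 24.5 m.

24.5 m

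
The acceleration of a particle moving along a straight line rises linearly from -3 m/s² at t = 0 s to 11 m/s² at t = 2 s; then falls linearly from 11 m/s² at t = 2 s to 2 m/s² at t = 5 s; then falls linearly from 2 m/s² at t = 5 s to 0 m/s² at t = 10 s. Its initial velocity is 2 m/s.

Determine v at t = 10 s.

34.5 m/s

Δv equals the area under the a-t graph; then v = v₀ + Δv.
0–2 s: ½(-3 + 11)(2) = 8 m/s
2–5 s: ½(11 + 2)(3) = 19.5 m/s
5–10 s: ½(2 + 0)(5) = 5 m/s
Δv = 32.5 m/s, so v(10) = 2 + (32.5) = 34.5 m/s.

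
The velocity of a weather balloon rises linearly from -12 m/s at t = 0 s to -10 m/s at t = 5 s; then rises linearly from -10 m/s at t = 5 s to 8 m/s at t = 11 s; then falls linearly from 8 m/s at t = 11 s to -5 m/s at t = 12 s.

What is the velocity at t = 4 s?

-10.4 m/s

On 0–5 s the graph is linear from -12 to -10 m/s: v(4) = -12 + (-10 − -12)·(4 − 0)/(5 − 0) = -10.4 m/s.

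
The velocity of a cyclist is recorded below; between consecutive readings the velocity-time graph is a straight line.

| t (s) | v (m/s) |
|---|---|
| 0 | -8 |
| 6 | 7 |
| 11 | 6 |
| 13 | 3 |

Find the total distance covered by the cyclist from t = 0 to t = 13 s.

64.1 m

Total distance travelled is ∫|v| dt — sum the magnitudes of each area piece.
0–6 s: v = 0 at t = 3.2 s; triangle areas 12.8 + 9.8 = 22.6 m
6–11 s: |½(7 + 6)(5)| = 32.5 m
11–13 s: |½(6 + 3)(2)| = 9 m
Total distance = 64.1 m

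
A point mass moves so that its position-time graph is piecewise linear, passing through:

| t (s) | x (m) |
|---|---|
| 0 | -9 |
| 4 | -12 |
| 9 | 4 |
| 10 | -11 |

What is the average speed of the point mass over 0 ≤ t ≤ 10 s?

3.4 m/s

Average speed = (total path length)/(elapsed time); on a piecewise-linear x-t graph the path length is Σ|Δx|.
0–4 s: |Δx| = |-12 − -9| = 3 m
4–9 s: |Δx| = |4 − -12| = 16 m
9–10 s: |Δx| = |-11 − 4| = 15 m
Total path = 34 m; average speed = 34/10 = 3.4 m/s.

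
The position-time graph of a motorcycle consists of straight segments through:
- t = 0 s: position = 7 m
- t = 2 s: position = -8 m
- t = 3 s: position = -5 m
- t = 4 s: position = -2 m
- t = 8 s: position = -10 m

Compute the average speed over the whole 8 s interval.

3.625 m/s

Average speed = (total path length)/(elapsed time); on a piecewise-linear x-t graph the path length is Σ|Δx|.
0–2 s: |Δx| = |-8 − 7| = 15 m
2–3 s: |Δx| = |-5 − -8| = 3 m
3–4 s: |Δx| = |-2 − -5| = 3 m
4–8 s: |Δx| = |-10 − -2| = 8 m
Total path = 29 m; average speed = 29/8 = 3.625 m/s.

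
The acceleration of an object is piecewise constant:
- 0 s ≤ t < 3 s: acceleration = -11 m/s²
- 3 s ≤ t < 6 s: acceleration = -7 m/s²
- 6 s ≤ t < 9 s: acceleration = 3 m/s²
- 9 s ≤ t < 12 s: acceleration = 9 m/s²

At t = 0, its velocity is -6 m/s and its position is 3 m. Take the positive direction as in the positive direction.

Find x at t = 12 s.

-492 m

On each constant-a segment, Δv = aΔt and Δx = v₀Δt + ½aΔt²; chain segment to segment.
0–3 s: v starts -6 m/s; Δx = -6·3 + ½·-11·3² = -67.5 m; v ends -39 m/s.
3–6 s: v starts -39 m/s; Δx = -39·3 + ½·-7·3² = -148.5 m; v ends -60 m/s.
6–9 s: v starts -60 m/s; Δx = -60·3 + ½·3·3² = -166.5 m; v ends -51 m/s.
9–12 s: v starts -51 m/s; Δx = -51·3 + ½·9·3² = -112.5 m; v ends -24 m/s.
x(12) = 3 + Σ Δx = -492 m.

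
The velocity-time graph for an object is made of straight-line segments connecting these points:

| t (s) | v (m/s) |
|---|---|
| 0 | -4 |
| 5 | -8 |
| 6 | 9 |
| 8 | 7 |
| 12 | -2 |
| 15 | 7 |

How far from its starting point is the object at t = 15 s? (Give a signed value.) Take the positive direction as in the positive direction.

4 m

Net displacement equals the area under the velocity-time graph (areas below the axis count negative).
0–5 s: ½(-4 + -8)(5) = -30 m
5–6 s: ½(-8 + 9)(1) = 0.5 m
6–8 s: ½(9 + 7)(2) = 16 m
8–12 s: ½(7 + -2)(4) = 10 m
12–15 s: ½(-2 + 7)(3) = 7.5 m
Net displacement = 4 m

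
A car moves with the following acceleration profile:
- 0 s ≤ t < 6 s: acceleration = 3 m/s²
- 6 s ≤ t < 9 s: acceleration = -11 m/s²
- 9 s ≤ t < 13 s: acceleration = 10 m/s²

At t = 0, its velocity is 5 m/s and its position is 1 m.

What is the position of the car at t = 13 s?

144.5 m

On each constant-a segment, Δv = aΔt and Δx = v₀Δt + ½aΔt²; chain segment to segment.
0–6 s: v starts 5 m/s; Δx = 5·6 + ½·3·6² = 84 m; v ends 23 m/s.
6–9 s: v starts 23 m/s; Δx = 23·3 + ½·-11·3² = 19.5 m; v ends -10 m/s.
9–13 s: v starts -10 m/s; Δx = -10·4 + ½·10·4² = 40 m; v ends 30 m/s.
x(13) = 1 + Σ Δx = 144.5 m.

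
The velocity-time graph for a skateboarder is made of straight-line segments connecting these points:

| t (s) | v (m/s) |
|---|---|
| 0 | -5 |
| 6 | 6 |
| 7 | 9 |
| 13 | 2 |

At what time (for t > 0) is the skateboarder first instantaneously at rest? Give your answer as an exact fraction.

v changes sign on 0–6 s (from -5 to 6); the graph is linear there, so v = 0 at t = 0 + (5)·(6 − 0)/(6 − -5) = 30/11 s.

t = 30/11 s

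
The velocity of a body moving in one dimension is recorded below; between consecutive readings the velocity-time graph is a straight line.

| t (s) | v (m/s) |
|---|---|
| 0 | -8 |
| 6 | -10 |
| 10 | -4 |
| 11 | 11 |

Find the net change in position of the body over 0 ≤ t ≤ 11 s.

-78.5 m

Displacement is the signed area under the v-t curve.
0–6 s: ½(-8 + -10)(6) = -54 m
6–10 s: ½(-10 + -4)(4) = -28 m
10–11 s: ½(-4 + 11)(1) = 3.5 m
Net displacement = -78.5 m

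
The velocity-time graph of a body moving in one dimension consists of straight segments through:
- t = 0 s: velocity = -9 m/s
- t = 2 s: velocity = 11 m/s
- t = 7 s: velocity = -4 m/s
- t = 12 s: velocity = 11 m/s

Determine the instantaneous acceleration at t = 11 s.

Acceleration is the slope of the v-t graph on 7–12 s: (11 − -4)/(12 − 7) = 3 m/s².

3 m/s²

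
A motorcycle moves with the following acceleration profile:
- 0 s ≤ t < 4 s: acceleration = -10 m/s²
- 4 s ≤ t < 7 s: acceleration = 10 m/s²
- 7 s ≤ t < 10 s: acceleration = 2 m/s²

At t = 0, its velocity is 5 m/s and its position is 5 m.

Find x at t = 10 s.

-121 m

On each constant-a segment, Δv = aΔt and Δx = v₀Δt + ½aΔt²; chain segment to segment.
0–4 s: v starts 5 m/s; Δx = 5·4 + ½·-10·4² = -60 m; v ends -35 m/s.
4–7 s: v starts -35 m/s; Δx = -35·3 + ½·10·3² = -60 m; v ends -5 m/s.
7–10 s: v starts -5 m/s; Δx = -5·3 + ½·2·3² = -6 m; v ends 1 m/s.
x(10) = 5 + Σ Δx = -121 m.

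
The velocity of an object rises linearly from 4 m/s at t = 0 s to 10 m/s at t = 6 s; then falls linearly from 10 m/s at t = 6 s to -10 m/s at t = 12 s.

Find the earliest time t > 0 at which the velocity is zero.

v changes sign on 6–12 s (from 10 to -10); the graph is linear there, so v = 0 at t = 6 + (-10)·(12 − 6)/(-10 − 10) = 9 s.

t = 9 s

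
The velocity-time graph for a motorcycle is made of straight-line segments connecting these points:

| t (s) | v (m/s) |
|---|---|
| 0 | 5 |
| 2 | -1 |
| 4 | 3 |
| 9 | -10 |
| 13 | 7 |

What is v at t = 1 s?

2 m/s

On 0–2 s the graph is linear from 5 to -1 m/s: v(1) = 5 + (-1 − 5)·(1 − 0)/(2 − 0) = 2 m/s.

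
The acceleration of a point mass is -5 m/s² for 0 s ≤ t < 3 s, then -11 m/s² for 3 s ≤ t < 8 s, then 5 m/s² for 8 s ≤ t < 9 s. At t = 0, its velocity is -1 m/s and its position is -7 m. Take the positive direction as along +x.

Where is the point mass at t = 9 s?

-318.5 m

On each constant-a segment, Δv = aΔt and Δx = v₀Δt + ½aΔt²; chain segment to segment.
0–3 s: v starts -1 m/s; Δx = -1·3 + ½·-5·3² = -25.5 m; v ends -16 m/s.
3–8 s: v starts -16 m/s; Δx = -16·5 + ½·-11·5² = -217.5 m; v ends -71 m/s.
8–9 s: v starts -71 m/s; Δx = -71·1 + ½·5·1² = -68.5 m; v ends -66 m/s.
x(9) = -7 + Σ Δx = -318.5 m.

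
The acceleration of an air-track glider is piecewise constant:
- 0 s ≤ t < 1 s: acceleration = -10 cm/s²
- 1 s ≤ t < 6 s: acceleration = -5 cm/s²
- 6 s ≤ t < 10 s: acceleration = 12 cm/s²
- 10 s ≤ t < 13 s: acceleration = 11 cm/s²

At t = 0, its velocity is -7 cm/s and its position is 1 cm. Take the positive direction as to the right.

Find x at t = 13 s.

-163 cm

On each constant-a segment, Δv = aΔt and Δx = v₀Δt + ½aΔt²; chain segment to segment.
0–1 s: v starts -7 cm/s; Δx = -7·1 + ½·-10·1² = -12 cm; v ends -17 cm/s.
1–6 s: v starts -17 cm/s; Δx = -17·5 + ½·-5·5² = -147.5 cm; v ends -42 cm/s.
6–10 s: v starts -42 cm/s; Δx = -42·4 + ½·12·4² = -72 cm; v ends 6 cm/s.
10–13 s: v starts 6 cm/s; Δx = 6·3 + ½·11·3² = 67.5 cm; v ends 39 cm/s.
x(13) = 1 + Σ Δx = -163 cm.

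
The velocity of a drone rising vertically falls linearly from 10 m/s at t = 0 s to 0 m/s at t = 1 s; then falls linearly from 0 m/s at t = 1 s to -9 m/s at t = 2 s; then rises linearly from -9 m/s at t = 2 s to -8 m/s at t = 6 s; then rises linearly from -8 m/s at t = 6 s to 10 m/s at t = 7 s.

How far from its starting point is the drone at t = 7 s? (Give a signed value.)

Displacement is the signed area under the v-t curve.
0–1 s: ½(10 + 0)(1) = 5 m
1–2 s: ½(0 + -9)(1) = -4.5 m
2–6 s: ½(-9 + -8)(4) = -34 m
6–7 s: ½(-8 + 10)(1) = 1 m
Net displacement = -32.5 m

-32.5 m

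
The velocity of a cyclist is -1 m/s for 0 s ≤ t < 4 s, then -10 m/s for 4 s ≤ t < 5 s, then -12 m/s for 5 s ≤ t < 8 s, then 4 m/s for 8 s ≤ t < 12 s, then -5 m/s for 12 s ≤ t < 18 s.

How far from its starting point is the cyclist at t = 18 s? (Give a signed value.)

-64 m

Net displacement equals the area under the velocity-time graph (areas below the axis count negative).
0–4 s: -1 × 4 = -4 m
4–5 s: -10 × 1 = -10 m
5–8 s: -12 × 3 = -36 m
8–12 s: 4 × 4 = 16 m
12–18 s: -5 × 6 = -30 m
Net displacement = -64 m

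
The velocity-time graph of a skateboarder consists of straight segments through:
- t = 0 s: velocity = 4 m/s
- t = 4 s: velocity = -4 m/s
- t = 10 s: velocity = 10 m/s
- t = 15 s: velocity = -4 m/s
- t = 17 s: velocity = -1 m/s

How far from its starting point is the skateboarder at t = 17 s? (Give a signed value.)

28 m

Net displacement equals the area under the velocity-time graph (areas below the axis count negative).
0–4 s: ½(4 + -4)(4) = 0 m
4–10 s: ½(-4 + 10)(6) = 18 m
10–15 s: ½(10 + -4)(5) = 15 m
15–17 s: ½(-4 + -1)(2) = -5 m
Net displacement = 28 m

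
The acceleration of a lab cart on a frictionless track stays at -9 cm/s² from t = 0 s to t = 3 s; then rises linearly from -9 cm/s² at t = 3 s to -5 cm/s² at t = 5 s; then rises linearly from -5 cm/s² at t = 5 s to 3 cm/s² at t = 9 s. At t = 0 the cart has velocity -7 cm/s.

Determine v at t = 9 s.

Δv equals the area under the a-t graph; then v = v₀ + Δv.
0–3 s: -9 × 3 = -27 cm/s
3–5 s: ½(-9 + -5)(2) = -14 cm/s
5–9 s: ½(-5 + 3)(4) = -4 cm/s
Δv = -45 cm/s, so v(9) = -7 + (-45) = -52 cm/s.

-52 cm/s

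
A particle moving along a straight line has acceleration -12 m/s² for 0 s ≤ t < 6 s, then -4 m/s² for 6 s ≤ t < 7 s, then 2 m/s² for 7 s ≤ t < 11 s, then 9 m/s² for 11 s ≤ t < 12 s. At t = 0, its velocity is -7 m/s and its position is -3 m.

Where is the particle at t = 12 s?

On each constant-a segment, Δv = aΔt and Δx = v₀Δt + ½aΔt²; chain segment to segment.
0–6 s: v starts -7 m/s; Δx = -7·6 + ½·-12·6² = -258 m; v ends -79 m/s.
6–7 s: v starts -79 m/s; Δx = -79·1 + ½·-4·1² = -81 m; v ends -83 m/s.
7–11 s: v starts -83 m/s; Δx = -83·4 + ½·2·4² = -316 m; v ends -75 m/s.
11–12 s: v starts -75 m/s; Δx = -75·1 + ½·9·1² = -70.5 m; v ends -66 m/s.
x(12) = -3 + Σ Δx = -728.5 m.

-728.5 m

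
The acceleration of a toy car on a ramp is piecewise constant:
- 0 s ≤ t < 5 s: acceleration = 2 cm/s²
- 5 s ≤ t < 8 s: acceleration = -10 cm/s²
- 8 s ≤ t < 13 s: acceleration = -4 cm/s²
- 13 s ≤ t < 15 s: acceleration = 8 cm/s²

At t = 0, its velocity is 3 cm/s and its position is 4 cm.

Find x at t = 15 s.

-155 cm

On each constant-a segment, Δv = aΔt and Δx = v₀Δt + ½aΔt²; chain segment to segment.
0–5 s: v starts 3 cm/s; Δx = 3·5 + ½·2·5² = 40 cm; v ends 13 cm/s.
5–8 s: v starts 13 cm/s; Δx = 13·3 + ½·-10·3² = -6 cm; v ends -17 cm/s.
8–13 s: v starts -17 cm/s; Δx = -17·5 + ½·-4·5² = -135 cm; v ends -37 cm/s.
13–15 s: v starts -37 cm/s; Δx = -37·2 + ½·8·2² = -58 cm; v ends -21 cm/s.
x(15) = 4 + Σ Δx = -155 cm.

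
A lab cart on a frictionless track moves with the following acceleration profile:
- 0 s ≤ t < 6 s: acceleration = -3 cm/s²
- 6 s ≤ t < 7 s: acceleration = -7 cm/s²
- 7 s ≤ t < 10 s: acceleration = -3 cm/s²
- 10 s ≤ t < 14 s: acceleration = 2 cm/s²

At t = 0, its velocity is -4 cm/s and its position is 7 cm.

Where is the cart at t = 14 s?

On each constant-a segment, Δv = aΔt and Δx = v₀Δt + ½aΔt²; chain segment to segment.
0–6 s: v starts -4 cm/s; Δx = -4·6 + ½·-3·6² = -78 cm; v ends -22 cm/s.
6–7 s: v starts -22 cm/s; Δx = -22·1 + ½·-7·1² = -25.5 cm; v ends -29 cm/s.
7–10 s: v starts -29 cm/s; Δx = -29·3 + ½·-3·3² = -100.5 cm; v ends -38 cm/s.
10–14 s: v starts -38 cm/s; Δx = -38·4 + ½·2·4² = -136 cm; v ends -30 cm/s.
x(14) = 7 + Σ Δx = -333 cm.

-333 cm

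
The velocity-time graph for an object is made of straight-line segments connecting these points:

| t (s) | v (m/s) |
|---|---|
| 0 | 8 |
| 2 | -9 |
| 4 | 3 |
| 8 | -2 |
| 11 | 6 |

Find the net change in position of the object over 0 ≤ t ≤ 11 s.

1 m

Displacement is the signed area under the v-t curve.
0–2 s: ½(8 + -9)(2) = -1 m
2–4 s: ½(-9 + 3)(2) = -6 m
4–8 s: ½(3 + -2)(4) = 2 m
8–11 s: ½(-2 + 6)(3) = 6 m
Net displacement = 1 m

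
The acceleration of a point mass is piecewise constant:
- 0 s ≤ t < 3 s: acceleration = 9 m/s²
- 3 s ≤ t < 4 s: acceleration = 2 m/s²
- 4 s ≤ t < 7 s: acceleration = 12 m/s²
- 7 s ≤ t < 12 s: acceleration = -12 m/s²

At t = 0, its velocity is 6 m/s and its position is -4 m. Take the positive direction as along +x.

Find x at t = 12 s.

On each constant-a segment, Δv = aΔt and Δx = v₀Δt + ½aΔt²; chain segment to segment.
0–3 s: v starts 6 m/s; Δx = 6·3 + ½·9·3² = 58.5 m; v ends 33 m/s.
3–4 s: v starts 33 m/s; Δx = 33·1 + ½·2·1² = 34 m; v ends 35 m/s.
4–7 s: v starts 35 m/s; Δx = 35·3 + ½·12·3² = 159 m; v ends 71 m/s.
7–12 s: v starts 71 m/s; Δx = 71·5 + ½·-12·5² = 205 m; v ends 11 m/s.
x(12) = -4 + Σ Δx = 452.5 m.

452.5 m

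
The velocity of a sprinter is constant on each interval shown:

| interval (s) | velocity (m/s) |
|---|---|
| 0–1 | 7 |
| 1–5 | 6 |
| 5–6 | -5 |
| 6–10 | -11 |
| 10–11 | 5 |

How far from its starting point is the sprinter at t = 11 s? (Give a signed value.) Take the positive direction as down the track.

Net displacement equals the area under the velocity-time graph (areas below the axis count negative).
0–1 s: 7 × 1 = 7 m
1–5 s: 6 × 4 = 24 m
5–6 s: -5 × 1 = -5 m
6–10 s: -11 × 4 = -44 m
10–11 s: 5 × 1 = 5 m
Net displacement = -13 m

-13 m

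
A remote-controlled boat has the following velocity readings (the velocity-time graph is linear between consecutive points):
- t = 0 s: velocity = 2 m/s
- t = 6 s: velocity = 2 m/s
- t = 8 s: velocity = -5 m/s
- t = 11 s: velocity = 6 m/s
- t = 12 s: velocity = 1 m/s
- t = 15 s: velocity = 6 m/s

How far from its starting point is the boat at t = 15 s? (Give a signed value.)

24.5 m

Displacement is the signed area under the v-t curve.
0–6 s: 2 × 6 = 12 m
6–8 s: ½(2 + -5)(2) = -3 m
8–11 s: ½(-5 + 6)(3) = 1.5 m
11–12 s: ½(6 + 1)(1) = 3.5 m
12–15 s: ½(1 + 6)(3) = 10.5 m
Net displacement = 24.5 m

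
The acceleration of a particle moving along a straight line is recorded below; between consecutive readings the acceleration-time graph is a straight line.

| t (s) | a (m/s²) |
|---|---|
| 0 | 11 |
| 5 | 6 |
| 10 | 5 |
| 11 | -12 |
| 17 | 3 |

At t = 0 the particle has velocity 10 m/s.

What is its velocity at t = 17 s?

49.5 m/s

Δv equals the area under the a-t graph; then v = v₀ + Δv.
0–5 s: ½(11 + 6)(5) = 42.5 m/s
5–10 s: ½(6 + 5)(5) = 27.5 m/s
10–11 s: ½(5 + -12)(1) = -3.5 m/s
11–17 s: ½(-12 + 3)(6) = -27 m/s
Δv = 39.5 m/s, so v(17) = 10 + (39.5) = 49.5 m/s.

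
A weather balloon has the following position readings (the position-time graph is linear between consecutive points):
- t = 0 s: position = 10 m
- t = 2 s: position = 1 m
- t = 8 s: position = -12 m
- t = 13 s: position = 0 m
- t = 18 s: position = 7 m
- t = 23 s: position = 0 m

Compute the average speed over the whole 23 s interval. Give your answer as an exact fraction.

48/23 m/s

Average speed = (total path length)/(elapsed time); on a piecewise-linear x-t graph the path length is Σ|Δx|.
0–2 s: |Δx| = |1 − 10| = 9 m
2–8 s: |Δx| = |-12 − 1| = 13 m
8–13 s: |Δx| = |0 − -12| = 12 m
13–18 s: |Δx| = |7 − 0| = 7 m
18–23 s: |Δx| = |0 − 7| = 7 m
Total path = 48 m; average speed = 48/23 = 48/23 m/s.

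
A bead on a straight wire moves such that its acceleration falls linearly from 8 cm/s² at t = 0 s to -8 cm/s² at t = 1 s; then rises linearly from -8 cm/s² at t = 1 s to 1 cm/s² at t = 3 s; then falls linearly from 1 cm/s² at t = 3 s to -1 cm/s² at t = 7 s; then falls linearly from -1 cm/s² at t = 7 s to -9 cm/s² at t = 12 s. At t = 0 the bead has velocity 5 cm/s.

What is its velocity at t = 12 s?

-27 cm/s

Δv equals the area under the a-t graph; then v = v₀ + Δv.
0–1 s: ½(8 + -8)(1) = 0 cm/s
1–3 s: ½(-8 + 1)(2) = -7 cm/s
3–7 s: ½(1 + -1)(4) = 0 cm/s
7–12 s: ½(-1 + -9)(5) = -25 cm/s
Δv = -32 cm/s, so v(12) = 5 + (-32) = -27 cm/s.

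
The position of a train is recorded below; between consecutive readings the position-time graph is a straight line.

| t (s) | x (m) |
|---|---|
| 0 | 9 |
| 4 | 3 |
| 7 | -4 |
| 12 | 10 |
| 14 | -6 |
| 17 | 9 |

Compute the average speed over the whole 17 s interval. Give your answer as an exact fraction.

Average speed = (total path length)/(elapsed time); on a piecewise-linear x-t graph the path length is Σ|Δx|.
0–4 s: |Δx| = |3 − 9| = 6 m
4–7 s: |Δx| = |-4 − 3| = 7 m
7–12 s: |Δx| = |10 − -4| = 14 m
12–14 s: |Δx| = |-6 − 10| = 16 m
14–17 s: |Δx| = |9 − -6| = 15 m
Total path = 58 m; average speed = 58/17 = 58/17 m/s.

58/17 m/s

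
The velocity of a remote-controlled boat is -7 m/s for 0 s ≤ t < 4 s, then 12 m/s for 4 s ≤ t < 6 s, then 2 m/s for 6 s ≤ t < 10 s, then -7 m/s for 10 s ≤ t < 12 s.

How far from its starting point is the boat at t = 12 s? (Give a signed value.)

Net displacement equals the area under the velocity-time graph (areas below the axis count negative).
0–4 s: -7 × 4 = -28 m
4–6 s: 12 × 2 = 24 m
6–10 s: 2 × 4 = 8 m
10–12 s: -7 × 2 = -14 m
Net displacement = -10 m

-10 m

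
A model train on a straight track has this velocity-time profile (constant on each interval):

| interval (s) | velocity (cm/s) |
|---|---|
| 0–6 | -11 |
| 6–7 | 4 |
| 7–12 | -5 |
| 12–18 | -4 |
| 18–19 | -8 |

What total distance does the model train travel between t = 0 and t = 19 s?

Distance (not displacement) is the total path length: add the absolute areas under v-t.
0–6 s: |-11| × 6 = 66 cm
6–7 s: |4| × 1 = 4 cm
7–12 s: |-5| × 5 = 25 cm
12–18 s: |-4| × 6 = 24 cm
18–19 s: |-8| × 1 = 8 cm
Total distance = 127 cm

127 cm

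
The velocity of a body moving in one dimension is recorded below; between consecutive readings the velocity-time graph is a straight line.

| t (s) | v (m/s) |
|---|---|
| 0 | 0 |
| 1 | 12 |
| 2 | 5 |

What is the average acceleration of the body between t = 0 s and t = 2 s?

2.5 m/s²

Average acceleration = Δv/Δt = (5 − 0)/(2 − 0) = 2.5 m/s².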